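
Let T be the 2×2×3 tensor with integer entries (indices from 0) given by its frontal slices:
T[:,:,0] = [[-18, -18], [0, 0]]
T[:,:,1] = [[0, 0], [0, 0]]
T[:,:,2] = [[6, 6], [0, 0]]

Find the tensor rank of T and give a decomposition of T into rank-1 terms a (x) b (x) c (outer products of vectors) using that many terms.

rank(T) = 1

Lower bound: T ≠ 0 (e.g. T[0,0,0] = -18), so rank(T) ≥ 1.
Upper bound: if T = a (x) b (x) c then every fibre of T is a multiple of the corresponding factor, so read the factors off the fibres through the nonzero entry T[0,0,0] = -18.
The mode-1 fibre T[:,0,0] = [-18, 0] gives a = [1, 0] (primitive direction); the mode-2 fibre T[0,:,0] = [-18, -18] gives b = [1, 1]; then c[k] = T[0,0,k] / (a[0]·b[0]) = [-18, 0, 6] / 1 = [-18, 0, 6].
Expanding [1, 0] (x) [1, 1] (x) [-18, 0, 6] reproduces all 12 entries of T, so T = [1, 0] (x) [1, 1] (x) [-18, 0, 6] and rank(T) ≤ 1.
These bounds meet, so rank(T) = 1.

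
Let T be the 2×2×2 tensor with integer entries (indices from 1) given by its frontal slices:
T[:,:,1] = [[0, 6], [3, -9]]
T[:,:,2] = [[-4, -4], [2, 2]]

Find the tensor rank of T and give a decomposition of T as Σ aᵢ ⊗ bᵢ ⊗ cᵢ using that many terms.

Lower bound: the mode-1 unfolding of T (rows indexed by i, columns by (j,k) = (1,1), (1,2), (2,1), (2,2)) is [[0, -4, 6, -4], [3, 2, -9, 2]].
There the 2×2 minor on rows i ∈ {1, 2}, columns (j,k) ∈ {(1,1), (1,2)} is det [[0, -4], [3, 2]] = 12 ≠ 0, so this unfolding has rank ≥ 2; CP rank is at least every unfolding rank, so rank(T) ≥ 2. (This is only a lower bound: in general the CP rank may exceed every unfolding rank, so we still need to exhibit 2 rank-1 terms summing to T.)
Upper bound — finding two terms. Write S_k = T[:,:,k] for the frontal slices: S₁ = [[0, 6], [3, -9]], S₂ = [[-4, -4], [2, 2]].
If T = a₁ ⊗ b₁ ⊗ c₁ + a₂ ⊗ b₂ ⊗ c₂ then each S_k = c₁[k]·a₁b₁ᵀ + c₂[k]·a₂b₂ᵀ. S₁ and S₂ are linearly independent, so a₁b₁ᵀ and a₂b₂ᵀ must span the same plane of matrices: they are the rank-1 matrices of the form x·S₁ + y·S₂.
det(x·S₁ + y·S₂) is −18·x² + 36·xy = (-18)·(x − 2·y)(x), vanishing at (x:y) = (2:1) and (0:1).
M₁ = 2·S₁ + S₂ = [[-4, 8], [8, -16]] = (-4)·[1, -2][1, -2]ᵀ and M₂ = S₂ = [[-4, -4], [2, 2]] = (-2)·[2, -1][1, 1]ᵀ, so take a₁ = [1, -2], b₁ = [1, -2], a₂ = [2, -1], b₂ = [1, 1].
Each slice is an integer combination of E₁ = a₁b₁ᵀ and E₂ = a₂b₂ᵀ: S₁ = −2·E₁ + E₂, S₂ = −2·E₂; reading off coefficients, c₁ = [-2, 0] and c₂ = [1, -2].
Hence T = [1, -2] ⊗ [1, -2] ⊗ [-2, 0] + [2, -1] ⊗ [1, 1] ⊗ [1, -2], so rank(T) ≤ 2.
These bounds meet, so rank(T) = 2.

rank(T) = 2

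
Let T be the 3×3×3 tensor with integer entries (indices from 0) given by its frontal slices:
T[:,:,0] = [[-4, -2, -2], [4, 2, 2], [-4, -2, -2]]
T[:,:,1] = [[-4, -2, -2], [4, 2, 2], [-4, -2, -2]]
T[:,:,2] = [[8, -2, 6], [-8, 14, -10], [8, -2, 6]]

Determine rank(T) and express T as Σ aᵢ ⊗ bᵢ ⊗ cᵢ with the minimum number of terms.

rank(T) = 2

Lower bound: the mode-2 unfolding of T (rows indexed by j, columns by (i,k) = (0,0), (0,1), (0,2), (1,0), (1,1), (1,2), (2,0), (2,1), (2,2)) is [[-4, -4, 8, 4, 4, -8, -4, -4, 8], [-2, -2, -2, 2, 2, 14, -2, -2, -2], [-2, -2, 6, 2, 2, -10, -2, -2, 6]].
There the 2×2 minor on rows j ∈ {0, 1}, columns (i,k) ∈ {(0,0), (0,2)} is det [[-4, 8], [-2, -2]] = 24 ≠ 0, so this unfolding has rank ≥ 2; CP rank is at least every unfolding rank, so rank(T) ≥ 2. (Flattening ranks never certify an upper bound on CP rank; for that we must actually write T with 2 rank-1 terms.)
Upper bound — finding two terms. Write S_k = T[:,:,k] for the frontal slices: S₀ = [[-4, -2, -2], [4, 2, 2], [-4, -2, -2]], S₁ = [[-4, -2, -2], [4, 2, 2], [-4, -2, -2]], S₂ = [[8, -2, 6], [-8, 14, -10], [8, -2, 6]].
If T = a₁ ⊗ b₁ ⊗ c₁ + a₂ ⊗ b₂ ⊗ c₂ then each S_k = c₁[k]·a₁b₁ᵀ + c₂[k]·a₂b₂ᵀ. S₀ and S₂ are linearly independent, so a₁b₁ᵀ and a₂b₂ᵀ must span the same plane of matrices: they are the rank-1 matrices of the form x·S₀ + y·S₂.
The 2×2 minor of x·S₀ + y·S₂ on rows {0,1}, columns {0,1} is −48·xy + 96·y² = (-48)·(x − 2·y)(y), vanishing at (x:y) = (2:1) and (1:0).
M₁ = 2·S₀ + S₂ = [[0, -6, 2], [0, 18, -6], [0, -6, 2]] = (-2)·[1, -3, 1][0, 3, -1]ᵀ and M₂ = S₀ = [[-4, -2, -2], [4, 2, 2], [-4, -2, -2]] = (-2)·[1, -1, 1][2, 1, 1]ᵀ, so take a₁ = [1, -3, 1], b₁ = [0, 3, -1], a₂ = [1, -1, 1], b₂ = [2, 1, 1].
Each slice is an integer combination of E₁ = a₁b₁ᵀ and E₂ = a₂b₂ᵀ: S₀ = −2·E₂, S₁ = −2·E₂, S₂ = −2·E₁ + 4·E₂; reading off coefficients, c₁ = [0, 0, -2] and c₂ = [-2, -2, 4].
Hence T = [1, -3, 1] ⊗ [0, 3, -1] ⊗ [0, 0, -2] + [1, -1, 1] ⊗ [2, 1, 1] ⊗ [-2, -2, 4], so rank(T) ≤ 2.
These bounds meet, so rank(T) = 2.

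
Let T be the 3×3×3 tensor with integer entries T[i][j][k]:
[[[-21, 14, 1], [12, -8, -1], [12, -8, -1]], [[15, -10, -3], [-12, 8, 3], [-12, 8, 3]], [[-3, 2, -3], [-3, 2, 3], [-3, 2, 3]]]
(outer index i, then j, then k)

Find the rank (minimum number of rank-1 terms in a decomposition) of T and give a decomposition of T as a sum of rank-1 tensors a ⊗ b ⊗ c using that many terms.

Lower bound: in the mode-1 unfolding of T (rows indexed by i, columns by (j,k)) the 2×2 minor on rows i ∈ {0, 1}, columns (j,k) ∈ {(0,0), (0,2)} is det [[-21, 1], [15, -3]] = 48 ≠ 0, so that unfolding has rank ≥ 2 and hence rank(T) ≥ 2 (CP rank is at least every unfolding rank, though it can be larger).
Upper bound: with S_k = T[:,:,k], the two rank-1 terms a₁b₁ᵀ, a₂b₂ᵀ are the rank-1 members of the pencil x·S₀ + y·S₂.
The 2×2 minor of x·S₀ + y·S₂ on rows {0,1}, columns {0,1} is 72·x² − 24·xy = 24·(3·x − y)(x), vanishing at (x:y) = (1:3) and (0:1).
M₁ = S₀ + 3·S₂ = [[-18, 9, 9], [6, -3, -3], [-12, 6, 6]] = (-3)·(3, -1, 2)(2, -1, -1)ᵀ and M₂ = S₂ = [[1, -1, -1], [-3, 3, 3], [-3, 3, 3]] = (1, -3, -3)(1, -1, -1)ᵀ, so take a₁ = (3, -1, 2), b₁ = (2, -1, -1), a₂ = (1, -3, -3), b₂ = (1, -1, -1).
Each slice is an integer combination of E₁ = a₁b₁ᵀ and E₂ = a₂b₂ᵀ: S₀ = −3·E₁ − 3·E₂, S₁ = 2·E₁ + 2·E₂, S₂ = E₂; reading off coefficients, c₁ = (-3, 2, 0) and c₂ = (-3, 2, 1).
Hence T = (3, -1, 2) ⊗ (2, -1, -1) ⊗ (-3, 2, 0) + (1, -3, -3) ⊗ (1, -1, -1) ⊗ (-3, 2, 1), so rank(T) ≤ 2.
These bounds meet, so rank(T) = 2.

rank(T) = 2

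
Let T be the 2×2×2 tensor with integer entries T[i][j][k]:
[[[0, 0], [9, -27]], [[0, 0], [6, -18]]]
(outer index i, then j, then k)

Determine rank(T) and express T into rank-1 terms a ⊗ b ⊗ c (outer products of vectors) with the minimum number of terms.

rank(T) = 1

Lower bound: T ≠ 0 (e.g. T[0,1,0] = 9), so rank(T) ≥ 1.
Upper bound: if T = a ⊗ b ⊗ c then every fibre of T is a multiple of the corresponding factor, so read the factors off the fibres through the nonzero entry T[0,1,0] = 9.
The mode-1 fibre T[:,1,0] = [9, 6] gives a = (3, 2) (primitive direction); the mode-2 fibre T[0,:,0] = [0, 9] gives b = (0, 1); then c[k] = T[0,1,k] / (a[0]·b[1]) = [9, -27] / 3 = (3, -9).
Expanding (3, 2) ⊗ (0, 1) ⊗ (3, -9) reproduces all 8 entries of T, so T = (3, 2) ⊗ (0, 1) ⊗ (3, -9) and rank(T) ≤ 1.
These bounds meet, so rank(T) = 1.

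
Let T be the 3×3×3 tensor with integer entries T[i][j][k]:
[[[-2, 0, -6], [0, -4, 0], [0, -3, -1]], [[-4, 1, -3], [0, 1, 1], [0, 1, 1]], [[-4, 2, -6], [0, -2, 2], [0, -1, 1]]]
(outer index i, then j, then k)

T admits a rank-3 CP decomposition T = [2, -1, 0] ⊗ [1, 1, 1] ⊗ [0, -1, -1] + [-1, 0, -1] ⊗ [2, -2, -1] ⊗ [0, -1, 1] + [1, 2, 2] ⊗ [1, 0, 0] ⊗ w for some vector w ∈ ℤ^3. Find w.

w = [-2, 0, -2]

Subtract the known terms from T to get the rank-1 residual R = [1, 2, 2] ⊗ [1, 0, 0] ⊗ w, so R[i,j,k] = a[i]·b[j]·w[k]. Pick indices with nonzero a[0]·b[0] = (1)·(1) = 1. Only the fibre through (0,0,·) is needed: R[0,0,:] = T[0,0,:] − Σₗ aₗ[0]bₗ[0]cₗ = [-2, 0, -6] − (2)·(1)·[0, -1, -1] − (-1)·(2)·[0, -1, 1] = [-2, 0, -2]. Then w[k] = R[0,0,k] / 1 for each k, giving w = [-2, 0, -2] / 1 = [-2, 0, -2].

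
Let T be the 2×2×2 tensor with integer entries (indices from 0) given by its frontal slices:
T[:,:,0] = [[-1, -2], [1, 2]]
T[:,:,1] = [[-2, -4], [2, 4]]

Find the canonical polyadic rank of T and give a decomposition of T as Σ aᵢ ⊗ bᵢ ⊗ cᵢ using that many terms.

Lower bound: T ≠ 0 (e.g. T[0,0,0] = -1), so rank(T) ≥ 1.
Upper bound: the mode-1 fibre T[:,0,0] = [-1, 1] gives a = (1, -1) (primitive direction); the mode-2 fibre T[0,:,0] = [-1, -2] gives b = (1, 2); then c[k] = T[0,0,k] / (a[0]·b[0]) = [-1, -2] / 1 = (-1, -2).
Expanding (1, -1) ⊗ (1, 2) ⊗ (-1, -2) reproduces all 8 entries of T, so T = (1, -1) ⊗ (1, 2) ⊗ (-1, -2) and rank(T) ≤ 1.
These bounds meet, so rank(T) = 1.

rank(T) = 1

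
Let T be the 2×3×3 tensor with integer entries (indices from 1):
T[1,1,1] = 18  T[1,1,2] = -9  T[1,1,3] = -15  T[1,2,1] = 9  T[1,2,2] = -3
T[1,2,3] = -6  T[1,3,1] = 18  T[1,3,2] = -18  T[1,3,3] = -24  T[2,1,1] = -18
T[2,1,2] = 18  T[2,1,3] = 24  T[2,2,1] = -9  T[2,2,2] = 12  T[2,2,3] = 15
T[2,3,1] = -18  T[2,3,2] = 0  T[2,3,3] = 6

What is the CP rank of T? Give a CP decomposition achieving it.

Lower bound: the mode-2 unfolding of T (rows indexed by j, columns by (i,k) = (1,1), (1,2), (1,3), (2,1), (2,2), (2,3)) is [[18, -9, -15, -18, 18, 24], [9, -3, -6, -9, 12, 15], [18, -18, -24, -18, 0, 6]].
There the 2×2 minor on rows j ∈ {1, 2}, columns (i,k) ∈ {(1,1), (1,2)} is det [[18, -9], [9, -3]] = 27 ≠ 0, so this unfolding has rank ≥ 2; CP rank is at least every unfolding rank, so rank(T) ≥ 2. (Unfolding ranks only ever bound the CP rank from below — rank(T) can be strictly larger than all of them — so the matching upper bound has to come from an explicit 2-term decomposition.)
Upper bound — finding two terms. Write S_k = T[:,:,k] for the frontal slices: S₁ = [[18, 9, 18], [-18, -9, -18]], S₂ = [[-9, -3, -18], [18, 12, 0]], S₃ = [[-15, -6, -24], [24, 15, 6]].
If T = a₁ ⊗ b₁ ⊗ c₁ + a₂ ⊗ b₂ ⊗ c₂ then each S_k = c₁[k]·a₁b₁ᵀ + c₂[k]·a₂b₂ᵀ. S₁ and S₂ are linearly independent, so a₁b₁ᵀ and a₂b₂ᵀ must span the same plane of matrices: they are the rank-1 matrices of the form x·S₁ + y·S₂.
The 2×2 minor of x·S₁ + y·S₂ on rows {1,2}, columns {1,2} is 81·xy − 54·y² = 27·(3·x − 2·y)(y), vanishing at (x:y) = (2:3) and (1:0).
M₁ = 2·S₁ + 3·S₂ = [[9, 9, -18], [18, 18, -36]] = 9·[1, 2][1, 1, -2]ᵀ and M₂ = S₁ = [[18, 9, 18], [-18, -9, -18]] = 9·[1, -1][2, 1, 2]ᵀ, so take a₁ = [1, 2], b₁ = [1, 1, -2], a₂ = [1, -1], b₂ = [2, 1, 2].
Each slice is an integer combination of E₁ = a₁b₁ᵀ and E₂ = a₂b₂ᵀ: S₁ = 9·E₂, S₂ = 3·E₁ − 6·E₂, S₃ = 3·E₁ − 9·E₂; reading off coefficients, c₁ = [0, 3, 3] and c₂ = [9, -6, -9].
Hence T = [1, 2] ⊗ [1, 1, -2] ⊗ [0, 3, 3] + [1, -1] ⊗ [2, 1, 2] ⊗ [9, -6, -9], so rank(T) ≤ 2.
These bounds meet, so rank(T) = 2.
Check entry T[1,2,2] = -3: (1)·(1)·(3) + (1)·(1)·(-6) = -3.

rank(T) = 2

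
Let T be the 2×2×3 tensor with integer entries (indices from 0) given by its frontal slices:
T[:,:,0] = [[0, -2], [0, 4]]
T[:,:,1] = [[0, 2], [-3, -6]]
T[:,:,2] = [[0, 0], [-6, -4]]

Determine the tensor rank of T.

2

Lower bound: the mode-1 unfolding of T (rows indexed by i, columns by (j,k) = (0,0), (0,1), (0,2), (1,0), (1,1), (1,2)) is [[0, 0, 0, -2, 2, 0], [0, -3, -6, 4, -6, -4]].
There the 2×2 minor on rows i ∈ {0, 1}, columns (j,k) ∈ {(0,1), (1,0)} is det [[0, -2], [-3, 4]] = -6 ≠ 0, so this unfolding has rank ≥ 2; CP rank is at least every unfolding rank, so rank(T) ≥ 2. (Unfolding ranks only ever bound the CP rank from below — rank(T) can be strictly larger than all of them — so the matching upper bound has to come from an explicit 2-term decomposition.)
Upper bound — finding two terms. Write S_k = T[:,:,k] for the frontal slices: S₀ = [[0, -2], [0, 4]], S₁ = [[0, 2], [-3, -6]], S₂ = [[0, 0], [-6, -4]].
If T = a₁ ∘ b₁ ∘ c₁ + a₂ ∘ b₂ ∘ c₂ then each S_k = c₁[k]·a₁b₁ᵀ + c₂[k]·a₂b₂ᵀ. S₀ and S₁ are linearly independent, so a₁b₁ᵀ and a₂b₂ᵀ must span the same plane of matrices: they are the rank-1 matrices of the form x·S₀ + y·S₁.
det(x·S₀ + y·S₁) is −6·xy + 6·y² = (-6)·(x − y)(y), vanishing at (x:y) = (1:1) and (1:0).
M₁ = S₀ + S₁ = [[0, 0], [-3, -2]] = −[0, 1][3, 2]ᵀ and M₂ = S₀ = [[0, -2], [0, 4]] = (-2)·[1, -2][0, 1]ᵀ, so take a₁ = [0, 1], b₁ = [3, 2], a₂ = [1, -2], b₂ = [0, 1].
Each slice is an integer combination of E₁ = a₁b₁ᵀ and E₂ = a₂b₂ᵀ: S₀ = −2·E₂, S₁ = −E₁ + 2·E₂, S₂ = −2·E₁; reading off coefficients, c₁ = [0, -1, -2] and c₂ = [-2, 2, 0].
Hence T = [0, 1] ∘ [3, 2] ∘ [0, -1, -2] + [1, -2] ∘ [0, 1] ∘ [-2, 2, 0], so rank(T) ≤ 2.
These bounds meet, so rank(T) = 2.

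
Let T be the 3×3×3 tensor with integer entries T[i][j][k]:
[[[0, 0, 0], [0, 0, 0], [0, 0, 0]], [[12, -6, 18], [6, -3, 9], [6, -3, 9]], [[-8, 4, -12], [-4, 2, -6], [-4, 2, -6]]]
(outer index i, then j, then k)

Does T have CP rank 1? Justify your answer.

Yes

The mode-1 fibre T[:,0,0] = [0, 12, -8] gives a = (0, 3, -2) (primitive direction); the mode-2 fibre T[1,:,0] = [12, 6, 6] gives b = (2, 1, 1); then c[k] = T[1,0,k] / (a[1]·b[0]) = [12, -6, 18] / 6 = (2, -1, 3).
Expanding (0, 3, -2) ⊗ (2, 1, 1) ⊗ (2, -1, 3) reproduces all 27 entries of T, so T = (0, 3, -2) ⊗ (2, 1, 1) ⊗ (2, -1, 3) and rank(T) ≤ 1.
Equivalently every frontal slice T[:,:,k] is c[k] times the rank-1 matrix (0, 3, -2) ⊗ (2, 1, 1). So T has rank 1 (it is nonzero).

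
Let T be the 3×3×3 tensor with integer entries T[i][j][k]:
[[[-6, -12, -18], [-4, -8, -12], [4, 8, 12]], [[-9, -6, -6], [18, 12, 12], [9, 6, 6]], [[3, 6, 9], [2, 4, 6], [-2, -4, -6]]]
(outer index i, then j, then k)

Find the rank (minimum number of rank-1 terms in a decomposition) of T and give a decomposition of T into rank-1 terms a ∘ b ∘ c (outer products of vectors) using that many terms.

Lower bound: the mode-3 unfolding of T (rows indexed by k, columns by (i,j) = (0,0), (0,1), (0,2), (1,0), (1,1), (1,2), (2,0), (2,1), (2,2)) is [[-6, -4, 4, -9, 18, 9, 3, 2, -2], [-12, -8, 8, -6, 12, 6, 6, 4, -4], [-18, -12, 12, -6, 12, 6, 9, 6, -6]].
There the 2×2 minor on rows k ∈ {0, 1}, columns (i,j) ∈ {(0,0), (1,0)} is det [[-6, -9], [-12, -6]] = -72 ≠ 0, so this unfolding has rank ≥ 2; CP rank is at least every unfolding rank, so rank(T) ≥ 2. (This is only a lower bound: in general the CP rank may exceed every unfolding rank, so we still need to exhibit 2 rank-1 terms summing to T.)
Upper bound — finding two terms. Write S_k = T[:,:,k] for the frontal slices: S₀ = [[-6, -4, 4], [-9, 18, 9], [3, 2, -2]], S₁ = [[-12, -8, 8], [-6, 12, 6], [6, 4, -4]], S₂ = [[-18, -12, 12], [-6, 12, 6], [9, 6, -6]].
If T = a₁ ∘ b₁ ∘ c₁ + a₂ ∘ b₂ ∘ c₂ then each S_k = c₁[k]·a₁b₁ᵀ + c₂[k]·a₂b₂ᵀ. S₀ and S₁ are linearly independent, so a₁b₁ᵀ and a₂b₂ᵀ must span the same plane of matrices: they are the rank-1 matrices of the form x·S₀ + y·S₁.
The 2×2 minor of x·S₀ + y·S₁ on rows {0,1}, columns {0,1} is −144·x² − 384·xy − 192·y² = (-48)·(x + 2·y)(3·x + 2·y), vanishing at (x:y) = (2:-1) and (2:-3).
M₁ = 2·S₀ − S₁ = [[0, 0, 0], [-12, 24, 12], [0, 0, 0]] = (-12)·[0, 1, 0][1, -2, -1]ᵀ and M₂ = 2·S₀ − 3·S₁ = [[24, 16, -16], [0, 0, 0], [-12, -8, 8]] = 4·[2, 0, -1][3, 2, -2]ᵀ, so take a₁ = [0, 1, 0], b₁ = [1, -2, -1], a₂ = [2, 0, -1], b₂ = [3, 2, -2].
Each slice is an integer combination of E₁ = a₁b₁ᵀ and E₂ = a₂b₂ᵀ: S₀ = −9·E₁ − E₂, S₁ = −6·E₁ − 2·E₂, S₂ = −6·E₁ − 3·E₂; reading off coefficients, c₁ = [-9, -6, -6] and c₂ = [-1, -2, -3].
Hence T = [0, 1, 0] ∘ [1, -2, -1] ∘ [-9, -6, -6] + [2, 0, -1] ∘ [3, 2, -2] ∘ [-1, -2, -3], so rank(T) ≤ 2.
These bounds meet, so rank(T) = 2.
Check entry T[1,1,2] = 12: (1)·(-2)·(-6) + (0)·(2)·(-3) = 12.

rank(T) = 2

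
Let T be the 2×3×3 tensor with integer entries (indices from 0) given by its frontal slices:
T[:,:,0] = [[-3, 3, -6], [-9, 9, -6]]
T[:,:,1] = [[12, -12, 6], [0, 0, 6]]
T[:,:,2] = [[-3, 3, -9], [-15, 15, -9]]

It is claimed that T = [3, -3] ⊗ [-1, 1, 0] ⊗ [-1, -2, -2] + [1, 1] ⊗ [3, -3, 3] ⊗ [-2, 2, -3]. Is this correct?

Yes

Reconstruct entrywise from the claimed factors. For example, T[0,0,0] = -3 and Σₗ aₗ[0]bₗ[0]cₗ[0] = (3)·(-1)·(-1) + (1)·(3)·(-2) = -3; checking all 18 entries, every one matches. The claim holds.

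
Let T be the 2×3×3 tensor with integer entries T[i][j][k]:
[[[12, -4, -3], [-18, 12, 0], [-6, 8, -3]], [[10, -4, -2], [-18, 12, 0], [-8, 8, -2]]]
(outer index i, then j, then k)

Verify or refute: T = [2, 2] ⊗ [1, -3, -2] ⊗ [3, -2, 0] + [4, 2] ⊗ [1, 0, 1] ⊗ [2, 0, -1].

Reconstruct entry (0,0,0) from the claimed factors: Σₗ aₗ[0]bₗ[0]cₗ[0] = (2)·(1)·(3) + (4)·(1)·(2) = 14, but T[0,0,0] = 12. The claim is false.

No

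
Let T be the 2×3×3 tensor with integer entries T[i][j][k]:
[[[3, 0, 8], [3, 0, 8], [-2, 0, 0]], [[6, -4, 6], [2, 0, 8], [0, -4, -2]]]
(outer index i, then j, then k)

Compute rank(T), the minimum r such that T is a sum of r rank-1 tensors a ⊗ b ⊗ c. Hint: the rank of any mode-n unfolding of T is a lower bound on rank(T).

3

Lower bound: in the mode-2 unfolding of T (rows indexed by j, columns by (i,k)) the 3×3 minor on rows j ∈ {0, 1, 2}, columns (i,k) ∈ {(0,0), (0,2), (1,0)} is det [[3, 8, 6], [3, 8, 2], [-2, 0, 0]] = 64 ≠ 0, so that unfolding has rank ≥ 3 and hence rank(T) ≥ 3 (CP rank is at least every unfolding rank, though it can be larger).
Upper bound: T is a sum of 3 rank-1 terms, T = (0, 1) ⊗ (1, 0, 1) ⊗ (4, -4, -2) + (1, 1) ⊗ (1, 1, 0) ⊗ (4, 0, 8) + (1, 2) ⊗ (1, 1, 2) ⊗ (-1, 0, 0) (written with every a and b primitive with positive leading entry and the scale carried by c; CP decompositions are not unique, and this one is verified by expanding entrywise), so rank(T) ≤ 3.
These bounds meet, so rank(T) = 3.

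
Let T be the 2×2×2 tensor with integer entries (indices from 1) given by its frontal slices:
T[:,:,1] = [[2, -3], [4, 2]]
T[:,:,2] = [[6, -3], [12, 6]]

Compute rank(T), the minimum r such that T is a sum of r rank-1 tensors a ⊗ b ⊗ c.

2

Lower bound: the mode-2 unfolding of T (rows indexed by j, columns by (i,k) = (1,1), (1,2), (2,1), (2,2)) is [[2, 6, 4, 12], [-3, -3, 2, 6]].
There the 2×2 minor on rows j ∈ {1, 2}, columns (i,k) ∈ {(1,1), (1,2)} is det [[2, 6], [-3, -3]] = 12 ≠ 0, so this unfolding has rank ≥ 2; CP rank is at least every unfolding rank, so rank(T) ≥ 2. (This is only a lower bound: in general the CP rank may exceed every unfolding rank, so we still need to exhibit 2 rank-1 terms summing to T.)
Upper bound — finding two terms. Write S_k = T[:,:,k] for the frontal slices: S₁ = [[2, -3], [4, 2]], S₂ = [[6, -3], [12, 6]].
If T = a₁ ⊗ b₁ ⊗ c₁ + a₂ ⊗ b₂ ⊗ c₂ then each S_k = c₁[k]·a₁b₁ᵀ + c₂[k]·a₂b₂ᵀ. S₁ and S₂ are linearly independent, so a₁b₁ᵀ and a₂b₂ᵀ must span the same plane of matrices: they are the rank-1 matrices of the form x·S₁ + y·S₂.
det(x·S₁ + y·S₂) is 16·x² + 72·xy + 72·y² = 8·(x + 3·y)(2·x + 3·y), vanishing at (x:y) = (3:-1) and (3:-2).
M₁ = 3·S₁ − S₂ = [[0, -6], [0, 0]] = (-6)·(1, 0)(0, 1)ᵀ and M₂ = 3·S₁ − 2·S₂ = [[-6, -3], [-12, -6]] = (-3)·(1, 2)(2, 1)ᵀ, so take a₁ = (1, 0), b₁ = (0, 1), a₂ = (1, 2), b₂ = (2, 1).
Each slice is an integer combination of E₁ = a₁b₁ᵀ and E₂ = a₂b₂ᵀ: S₁ = −4·E₁ + E₂, S₂ = −6·E₁ + 3·E₂; reading off coefficients, c₁ = (-4, -6) and c₂ = (1, 3).
Hence T = (1, 0) ⊗ (0, 1) ⊗ (-4, -6) + (1, 2) ⊗ (2, 1) ⊗ (1, 3), so rank(T) ≤ 2.
These bounds meet, so rank(T) = 2.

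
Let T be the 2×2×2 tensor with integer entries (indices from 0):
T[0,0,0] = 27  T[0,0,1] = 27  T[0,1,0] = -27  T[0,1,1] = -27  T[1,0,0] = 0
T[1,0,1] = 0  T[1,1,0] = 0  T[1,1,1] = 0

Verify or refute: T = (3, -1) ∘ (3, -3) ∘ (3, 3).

No

Reconstruct entry (1,0,0) from the claimed factors: Σₗ aₗ[1]bₗ[0]cₗ[0] = (-1)·(3)·(3) = -9, but T[1,0,0] = 0. The claim is false.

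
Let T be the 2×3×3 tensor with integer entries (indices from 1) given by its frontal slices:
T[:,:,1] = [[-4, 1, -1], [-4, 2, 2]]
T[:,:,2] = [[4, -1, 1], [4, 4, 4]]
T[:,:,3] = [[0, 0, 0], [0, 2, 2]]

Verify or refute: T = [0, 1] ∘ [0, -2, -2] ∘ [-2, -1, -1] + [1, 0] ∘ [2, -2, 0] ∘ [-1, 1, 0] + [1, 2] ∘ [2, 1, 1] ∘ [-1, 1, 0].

Yes

Reconstruct entrywise from the claimed factors. For example, T[2,1,2] = 4 and Σₗ aₗ[2]bₗ[1]cₗ[2] = (1)·(0)·(-1) + (0)·(2)·(1) + (2)·(2)·(1) = 4; checking all 18 entries, every one matches. The claim holds.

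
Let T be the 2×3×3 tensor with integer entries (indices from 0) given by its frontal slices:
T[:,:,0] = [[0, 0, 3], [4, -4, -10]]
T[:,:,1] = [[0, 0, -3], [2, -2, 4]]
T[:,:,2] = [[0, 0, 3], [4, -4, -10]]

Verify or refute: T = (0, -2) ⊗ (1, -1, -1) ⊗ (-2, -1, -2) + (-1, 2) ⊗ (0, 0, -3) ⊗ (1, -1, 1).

Yes

Reconstruct entrywise from the claimed factors. For example, T[1,0,0] = 4 and Σₗ aₗ[1]bₗ[0]cₗ[0] = (-2)·(1)·(-2) + (2)·(0)·(1) = 4; checking all 18 entries, every one matches. The claim holds.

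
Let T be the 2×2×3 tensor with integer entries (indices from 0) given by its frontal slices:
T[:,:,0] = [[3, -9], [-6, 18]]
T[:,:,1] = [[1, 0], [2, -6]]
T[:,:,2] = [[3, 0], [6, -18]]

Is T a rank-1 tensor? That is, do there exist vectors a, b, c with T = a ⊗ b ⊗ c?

No

The mode-3 unfolding of T (rows indexed by k, columns by (i,j) = (0,0), (0,1), (1,0), (1,1)) is [[3, -9, -6, 18], [1, 0, 2, -6], [3, 0, 6, -18]].
There the 2×2 minor on rows k ∈ {0, 1}, columns (i,j) ∈ {(0,0), (0,1)} is det [[3, -9], [1, 0]] = 9 ≠ 0, so this unfolding has rank ≥ 2; CP rank is at least every unfolding rank, so rank(T) ≥ 2.
In particular rank(T) ≥ 2 > 1, so T is not rank-1.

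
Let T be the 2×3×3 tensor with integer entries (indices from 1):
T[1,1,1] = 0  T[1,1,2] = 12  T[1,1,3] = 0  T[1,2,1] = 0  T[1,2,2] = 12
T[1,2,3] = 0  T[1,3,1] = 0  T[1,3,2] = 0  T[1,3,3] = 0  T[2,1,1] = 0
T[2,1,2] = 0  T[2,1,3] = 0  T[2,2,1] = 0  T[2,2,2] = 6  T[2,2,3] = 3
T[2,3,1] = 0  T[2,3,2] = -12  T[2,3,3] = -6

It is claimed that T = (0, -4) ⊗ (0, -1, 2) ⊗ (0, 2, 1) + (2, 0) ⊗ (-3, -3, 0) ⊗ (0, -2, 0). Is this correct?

Reconstruct entry (2,2,2) from the claimed factors: Σₗ aₗ[2]bₗ[2]cₗ[2] = (-4)·(-1)·(2) + (0)·(-3)·(-2) = 8, but T[2,2,2] = 6. The claim is false.

No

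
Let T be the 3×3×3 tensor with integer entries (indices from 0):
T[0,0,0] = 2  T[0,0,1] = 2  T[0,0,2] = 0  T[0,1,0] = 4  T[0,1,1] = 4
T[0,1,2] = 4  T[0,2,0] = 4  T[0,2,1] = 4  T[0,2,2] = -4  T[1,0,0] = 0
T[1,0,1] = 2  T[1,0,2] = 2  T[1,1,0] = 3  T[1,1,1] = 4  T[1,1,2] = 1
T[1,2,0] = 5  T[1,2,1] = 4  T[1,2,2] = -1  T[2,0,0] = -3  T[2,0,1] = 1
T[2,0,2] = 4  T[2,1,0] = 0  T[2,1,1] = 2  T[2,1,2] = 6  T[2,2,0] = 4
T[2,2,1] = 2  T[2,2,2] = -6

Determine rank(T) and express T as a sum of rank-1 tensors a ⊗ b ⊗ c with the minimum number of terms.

Lower bound: in the mode-1 unfolding of T (rows indexed by i, columns by (j,k)) the 3×3 minor on rows i ∈ {0, 1, 2}, columns (j,k) ∈ {(0,0), (0,1), (1,2)} is det [[2, 2, 4], [0, 2, 1], [-3, 1, 6]] = 40 ≠ 0, so that unfolding has rank ≥ 3 and hence rank(T) ≥ 3 (CP rank is at least every unfolding rank, though it can be larger).
Upper bound: T is a sum of 3 rank-1 terms, T = [0, 1, 2] ⊗ [2, 1, -1] ⊗ [-1, 0, 1] + [1, 0, 1] ⊗ [0, 1, -1] ⊗ [0, 0, 4] + [2, 2, 1] ⊗ [1, 2, 2] ⊗ [1, 1, 0] (written with every a and b primitive with positive leading entry and the scale carried by c; CP decompositions are not unique, and this one is verified by expanding entrywise), so rank(T) ≤ 3.
These bounds meet, so rank(T) = 3.

rank(T) = 3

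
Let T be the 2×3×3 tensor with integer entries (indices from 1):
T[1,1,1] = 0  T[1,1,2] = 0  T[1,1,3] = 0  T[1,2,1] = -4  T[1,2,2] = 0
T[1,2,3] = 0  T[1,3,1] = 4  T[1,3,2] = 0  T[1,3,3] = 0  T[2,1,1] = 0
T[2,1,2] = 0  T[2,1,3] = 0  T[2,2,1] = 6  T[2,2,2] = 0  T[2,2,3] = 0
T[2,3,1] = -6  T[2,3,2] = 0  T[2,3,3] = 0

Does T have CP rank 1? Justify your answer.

If T = a (x) b (x) c then every fibre of T is a multiple of the corresponding factor, so read the factors off the fibres through the nonzero entry T[1,2,1] = -4.
The mode-1 fibre T[:,2,1] = [-4, 6] gives a = [2, -3] (primitive direction); the mode-2 fibre T[1,:,1] = [0, -4, 4] gives b = [0, 1, -1]; then c[k] = T[1,2,k] / (a[1]·b[2]) = [-4, 0, 0] / 2 = [-2, 0, 0].
Expanding [2, -3] (x) [0, 1, -1] (x) [-2, 0, 0] reproduces all 18 entries of T, so T = [2, -3] (x) [0, 1, -1] (x) [-2, 0, 0] and rank(T) ≤ 1.
Equivalently every frontal slice T[:,:,k] is c[k] times the rank-1 matrix [2, -3] (x) [0, 1, -1]. So T has rank 1 (it is nonzero).

Yes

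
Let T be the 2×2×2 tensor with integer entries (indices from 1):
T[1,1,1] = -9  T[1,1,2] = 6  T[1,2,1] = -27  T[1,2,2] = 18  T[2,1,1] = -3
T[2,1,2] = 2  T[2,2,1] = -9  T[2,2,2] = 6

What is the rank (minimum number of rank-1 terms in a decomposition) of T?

1

Lower bound: T ≠ 0 (e.g. T[1,1,1] = -9), so rank(T) ≥ 1.
Upper bound: if T = a ⊗ b ⊗ c then every fibre of T is a multiple of the corresponding factor, so read the factors off the fibres through the nonzero entry T[1,1,1] = -9.
The mode-1 fibre T[:,1,1] = [-9, -3] gives a = [3, 1] (primitive direction); the mode-2 fibre T[1,:,1] = [-9, -27] gives b = [1, 3]; then c[k] = T[1,1,k] / (a[1]·b[1]) = [-9, 6] / 3 = [-3, 2].
Expanding [3, 1] ⊗ [1, 3] ⊗ [-3, 2] reproduces all 8 entries of T, so T = [3, 1] ⊗ [1, 3] ⊗ [-3, 2] and rank(T) ≤ 1.
These bounds meet, so rank(T) = 1.
Check entry T[2,2,1] = -9: (1)·(3)·(-3) = -9.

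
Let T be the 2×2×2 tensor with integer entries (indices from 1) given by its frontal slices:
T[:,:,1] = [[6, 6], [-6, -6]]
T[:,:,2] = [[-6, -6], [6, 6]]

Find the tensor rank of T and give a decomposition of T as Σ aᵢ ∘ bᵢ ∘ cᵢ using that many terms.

Lower bound: T ≠ 0 (e.g. T[1,1,1] = 6), so rank(T) ≥ 1.
Upper bound: if T = a ∘ b ∘ c then every fibre of T is a multiple of the corresponding factor, so read the factors off the fibres through the nonzero entry T[1,1,1] = 6.
The mode-1 fibre T[:,1,1] = [6, -6] gives a = [1, -1] (primitive direction); the mode-2 fibre T[1,:,1] = [6, 6] gives b = [1, 1]; then c[k] = T[1,1,k] / (a[1]·b[1]) = [6, -6] / 1 = [6, -6].
Expanding [1, -1] ∘ [1, 1] ∘ [6, -6] reproduces all 8 entries of T, so T = [1, -1] ∘ [1, 1] ∘ [6, -6] and rank(T) ≤ 1.
These bounds meet, so rank(T) = 1.
Check entry T[2,2,1] = -6: (-1)·(1)·(6) = -6.

rank(T) = 1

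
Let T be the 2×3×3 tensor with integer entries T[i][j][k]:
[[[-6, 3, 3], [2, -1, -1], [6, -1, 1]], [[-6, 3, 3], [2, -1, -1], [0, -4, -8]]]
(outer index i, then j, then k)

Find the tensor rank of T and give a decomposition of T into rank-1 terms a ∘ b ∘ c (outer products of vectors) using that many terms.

rank(T) = 2

Lower bound: the mode-3 unfolding of T (rows indexed by k, columns by (i,j) = (0,0), (0,1), (0,2), (1,0), (1,1), (1,2)) is [[-6, 2, 6, -6, 2, 0], [3, -1, -1, 3, -1, -4], [3, -1, 1, 3, -1, -8]].
There the 2×2 minor on rows k ∈ {0, 1}, columns (i,j) ∈ {(0,0), (0,2)} is det [[-6, 6], [3, -1]] = -12 ≠ 0, so this unfolding has rank ≥ 2; CP rank is at least every unfolding rank, so rank(T) ≥ 2. (Unfolding ranks only ever bound the CP rank from below — rank(T) can be strictly larger than all of them — so the matching upper bound has to come from an explicit 2-term decomposition.)
Upper bound — finding two terms. Write S_k = T[:,:,k] for the frontal slices: S₀ = [[-6, 2, 6], [-6, 2, 0]], S₁ = [[3, -1, -1], [3, -1, -4]], S₂ = [[3, -1, 1], [3, -1, -8]].
If T = a₁ ∘ b₁ ∘ c₁ + a₂ ∘ b₂ ∘ c₂ then each S_k = c₁[k]·a₁b₁ᵀ + c₂[k]·a₂b₂ᵀ. S₀ and S₁ are linearly independent, so a₁b₁ᵀ and a₂b₂ᵀ must span the same plane of matrices: they are the rank-1 matrices of the form x·S₀ + y·S₁.
The 2×2 minor of x·S₀ + y·S₁ on rows {0,1}, columns {0,2} is 36·x² − 9·y² = 9·(2·x − y)(2·x + y), vanishing at (x:y) = (1:2) and (1:-2).
M₁ = S₀ + 2·S₁ = [[0, 0, 4], [0, 0, -8]] = 4·[1, -2][0, 0, 1]ᵀ and M₂ = S₀ − 2·S₁ = [[-12, 4, 8], [-12, 4, 8]] = (-4)·[1, 1][3, -1, -2]ᵀ, so take a₁ = [1, -2], b₁ = [0, 0, 1], a₂ = [1, 1], b₂ = [3, -1, -2].
Each slice is an integer combination of E₁ = a₁b₁ᵀ and E₂ = a₂b₂ᵀ: S₀ = 2·E₁ − 2·E₂, S₁ = E₁ + E₂, S₂ = 3·E₁ + E₂; reading off coefficients, c₁ = [2, 1, 3] and c₂ = [-2, 1, 1].
Hence T = [1, -2] ∘ [0, 0, 1] ∘ [2, 1, 3] + [1, 1] ∘ [3, -1, -2] ∘ [-2, 1, 1], so rank(T) ≤ 2.
These bounds meet, so rank(T) = 2.
Check entry T[0,0,2] = 3: (1)·(0)·(3) + (1)·(3)·(1) = 3.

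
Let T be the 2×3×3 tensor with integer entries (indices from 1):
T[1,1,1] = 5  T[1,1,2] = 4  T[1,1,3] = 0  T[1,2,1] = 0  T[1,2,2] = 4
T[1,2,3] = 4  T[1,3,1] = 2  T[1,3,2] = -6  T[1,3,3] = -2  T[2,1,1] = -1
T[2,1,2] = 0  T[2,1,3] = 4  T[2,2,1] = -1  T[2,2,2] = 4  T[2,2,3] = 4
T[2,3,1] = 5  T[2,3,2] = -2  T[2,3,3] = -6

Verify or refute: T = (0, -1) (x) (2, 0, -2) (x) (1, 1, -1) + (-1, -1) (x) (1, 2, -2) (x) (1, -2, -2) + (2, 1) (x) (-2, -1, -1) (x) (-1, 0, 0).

Reconstruct entry (1,1,1) from the claimed factors: Σₗ aₗ[1]bₗ[1]cₗ[1] = (0)·(2)·(1) + (-1)·(1)·(1) + (2)·(-2)·(-1) = 3, but T[1,1,1] = 5. The claim is false.

No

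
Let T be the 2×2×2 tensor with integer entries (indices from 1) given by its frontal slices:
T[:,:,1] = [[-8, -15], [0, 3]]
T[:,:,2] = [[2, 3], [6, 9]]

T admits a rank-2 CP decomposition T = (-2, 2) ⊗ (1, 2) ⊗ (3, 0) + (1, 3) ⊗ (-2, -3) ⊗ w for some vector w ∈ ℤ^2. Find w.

w = (1, -1)

Subtract the known terms from T to get the rank-1 residual R = (1, 3) ⊗ (-2, -3) ⊗ w, so R[i,j,k] = a[i]·b[j]·w[k]. Pick indices with nonzero a[1]·b[1] = (1)·(-2) = -2. Only the fibre through (1,1,·) is needed: R[1,1,:] = T[1,1,:] − Σₗ aₗ[1]bₗ[1]cₗ = [-8, 2] − (-2)·(1)·(3, 0) = [-2, 2]. Then w[k] = R[1,1,k] / -2 for each k, giving w = [-2, 2] / -2 = (1, -1).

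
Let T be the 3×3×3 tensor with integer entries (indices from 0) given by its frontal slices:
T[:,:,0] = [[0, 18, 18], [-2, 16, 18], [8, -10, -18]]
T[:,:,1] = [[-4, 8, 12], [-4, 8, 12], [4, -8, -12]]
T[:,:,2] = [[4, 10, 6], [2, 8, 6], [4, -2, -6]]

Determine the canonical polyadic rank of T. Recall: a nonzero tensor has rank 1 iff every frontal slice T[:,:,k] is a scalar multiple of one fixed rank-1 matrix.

2

Lower bound: in the mode-2 unfolding of T (rows indexed by j, columns by (i,k)) the 2×2 minor on rows j ∈ {0, 1}, columns (i,k) ∈ {(0,0), (0,1)} is det [[0, -4], [18, 8]] = 72 ≠ 0, so that unfolding has rank ≥ 2 and hence rank(T) ≥ 2 (CP rank is at least every unfolding rank, though it can be larger).
Upper bound: with S_k = T[:,:,k], the two rank-1 terms a₁b₁ᵀ, a₂b₂ᵀ are the rank-1 members of the pencil x·S₀ + y·S₁.
The 2×2 minor of x·S₀ + y·S₁ on rows {0,1}, columns {0,1} is 36·x² + 24·xy = 12·(3·x + 2·y)(x), vanishing at (x:y) = (2:-3) and (0:1).
M₁ = 2·S₀ − 3·S₁ = [[12, 12, 0], [8, 8, 0], [4, 4, 0]] = 4·[3, 2, 1][1, 1, 0]ᵀ and M₂ = S₁ = [[-4, 8, 12], [-4, 8, 12], [4, -8, -12]] = (-4)·[1, 1, -1][1, -2, -3]ᵀ, so take a₁ = [3, 2, 1], b₁ = [1, 1, 0], a₂ = [1, 1, -1], b₂ = [1, -2, -3].
Each slice is an integer combination of E₁ = a₁b₁ᵀ and E₂ = a₂b₂ᵀ: S₀ = 2·E₁ − 6·E₂, S₁ = −4·E₂, S₂ = 2·E₁ − 2·E₂; reading off coefficients, c₁ = [2, 0, 2] and c₂ = [-6, -4, -2].
Hence T = [3, 2, 1] ⊗ [1, 1, 0] ⊗ [2, 0, 2] + [1, 1, -1] ⊗ [1, -2, -3] ⊗ [-6, -4, -2], so rank(T) ≤ 2.
These bounds meet, so rank(T) = 2.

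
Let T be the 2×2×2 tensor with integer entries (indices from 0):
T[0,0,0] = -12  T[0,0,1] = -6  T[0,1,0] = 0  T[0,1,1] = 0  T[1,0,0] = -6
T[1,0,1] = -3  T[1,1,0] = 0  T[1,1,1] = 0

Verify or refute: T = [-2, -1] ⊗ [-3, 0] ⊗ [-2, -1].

Yes

Reconstruct entrywise from the claimed factors. For example, T[0,1,0] = 0 and Σₗ aₗ[0]bₗ[1]cₗ[0] = (-2)·(0)·(-2) = 0; checking all 8 entries, every one matches. The claim holds.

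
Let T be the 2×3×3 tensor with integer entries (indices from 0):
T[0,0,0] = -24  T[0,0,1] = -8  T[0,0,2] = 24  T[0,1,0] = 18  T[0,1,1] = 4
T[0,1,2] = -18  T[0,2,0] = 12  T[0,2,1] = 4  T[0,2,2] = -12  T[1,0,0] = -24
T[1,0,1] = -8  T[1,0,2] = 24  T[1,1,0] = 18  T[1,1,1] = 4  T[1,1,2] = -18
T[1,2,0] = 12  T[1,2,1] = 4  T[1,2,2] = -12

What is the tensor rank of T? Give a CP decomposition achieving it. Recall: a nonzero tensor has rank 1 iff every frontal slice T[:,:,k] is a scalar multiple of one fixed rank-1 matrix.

Lower bound: the mode-3 unfolding of T (rows indexed by k, columns by (i,j) = (0,0), (0,1), (0,2), (1,0), (1,1), (1,2)) is [[-24, 18, 12, -24, 18, 12], [-8, 4, 4, -8, 4, 4], [24, -18, -12, 24, -18, -12]].
There the 2×2 minor on rows k ∈ {0, 1}, columns (i,j) ∈ {(0,0), (0,1)} is det [[-24, 18], [-8, 4]] = 48 ≠ 0, so this unfolding has rank ≥ 2; CP rank is at least every unfolding rank, so rank(T) ≥ 2. (This is only a lower bound: in general the CP rank may exceed every unfolding rank, so we still need to exhibit 2 rank-1 terms summing to T.)
Upper bound — finding two terms. Every mode-1 slice of T is a multiple of one matrix: T[i,:,:] = a[i]·M with a = [1, 1] and M = [[-24, -8, 24], [18, 4, -18], [12, 4, -12]] (rows indexed by j, columns by k). So it suffices to write M as a sum of two rank-1 matrices.
The rows of M satisfy (row 0) = −2·(row 2), so splitting by rows, M = [0, 1, 0][18, 4, -18]ᵀ + [-2, 0, 1][12, 4, -12]ᵀ.
Hence T = [1, 1] ⊗ [0, 1, 0] ⊗ [18, 4, -18] + [1, 1] ⊗ [-2, 0, 1] ⊗ [12, 4, -12], so rank(T) ≤ 2.
These bounds meet, so rank(T) = 2.

rank(T) = 2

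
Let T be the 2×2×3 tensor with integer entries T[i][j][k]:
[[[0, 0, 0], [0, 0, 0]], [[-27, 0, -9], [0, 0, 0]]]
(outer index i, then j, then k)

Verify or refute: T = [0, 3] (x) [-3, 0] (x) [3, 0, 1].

Reconstruct entrywise from the claimed factors. For example, T[1,0,0] = -27 and Σₗ aₗ[1]bₗ[0]cₗ[0] = (3)·(-3)·(3) = -27; checking all 12 entries, every one matches. The claim holds.

Yes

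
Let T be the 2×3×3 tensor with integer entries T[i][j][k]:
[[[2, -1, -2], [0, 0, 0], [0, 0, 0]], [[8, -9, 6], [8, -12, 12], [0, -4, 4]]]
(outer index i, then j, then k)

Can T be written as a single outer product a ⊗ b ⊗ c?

No

The mode-3 unfolding of T (rows indexed by k, columns by (i,j) = (0,0), (0,1), (0,2), (1,0), (1,1), (1,2)) is [[2, 0, 0, 8, 8, 0], [-1, 0, 0, -9, -12, -4], [-2, 0, 0, 6, 12, 4]].
There the 3×3 minor on rows k ∈ {0, 1, 2}, columns (i,j) ∈ {(0,0), (1,0), (1,1)} is det [[2, 8, 8], [-1, -9, -12], [-2, 6, 12]] = 24 ≠ 0, so this unfolding has rank ≥ 3; CP rank is at least every unfolding rank, so rank(T) ≥ 3.
In particular rank(T) ≥ 3 > 1, so T is not rank-1.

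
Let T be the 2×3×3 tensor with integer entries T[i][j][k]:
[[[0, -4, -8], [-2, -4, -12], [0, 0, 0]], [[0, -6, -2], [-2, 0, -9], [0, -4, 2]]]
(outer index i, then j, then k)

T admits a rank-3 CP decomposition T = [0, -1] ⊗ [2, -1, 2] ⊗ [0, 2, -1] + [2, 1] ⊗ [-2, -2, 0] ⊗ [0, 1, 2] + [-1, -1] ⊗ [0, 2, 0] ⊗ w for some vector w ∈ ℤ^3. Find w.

w = [1, 0, 2]

Subtract the known terms from T to get the rank-1 residual R = [-1, -1] ⊗ [0, 2, 0] ⊗ w, so R[i,j,k] = a[i]·b[j]·w[k]. Pick indices with nonzero a[0]·b[1] = (-1)·(2) = -2. Only the fibre through (0,1,·) is needed: R[0,1,:] = T[0,1,:] − Σₗ aₗ[0]bₗ[1]cₗ = [-2, -4, -12] − (0)·(-1)·[0, 2, -1] − (2)·(-2)·[0, 1, 2] = [-2, 0, -4]. Then w[k] = R[0,1,k] / -2 for each k, giving w = [-2, 0, -4] / -2 = [1, 0, 2].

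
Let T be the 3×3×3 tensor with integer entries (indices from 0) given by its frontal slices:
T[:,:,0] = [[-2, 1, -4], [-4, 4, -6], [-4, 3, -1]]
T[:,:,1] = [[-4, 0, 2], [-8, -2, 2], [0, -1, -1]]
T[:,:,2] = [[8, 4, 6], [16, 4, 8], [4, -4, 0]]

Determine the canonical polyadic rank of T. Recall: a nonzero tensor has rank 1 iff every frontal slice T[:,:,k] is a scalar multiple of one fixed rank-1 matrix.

3

Lower bound: the mode-2 unfolding of T (rows indexed by j, columns by (i,k) = (0,0), (0,1), (0,2), (1,0), (1,1), (1,2), (2,0), (2,1), (2,2)) is [[-2, -4, 8, -4, -8, 16, -4, 0, 4], [1, 0, 4, 4, -2, 4, 3, -1, -4], [-4, 2, 6, -6, 2, 8, -1, -1, 0]].
There the 3×3 minor on rows j ∈ {0, 1, 2}, columns (i,k) ∈ {(0,0), (0,1), (0,2)} is det [[-2, -4, 8], [1, 0, 4], [-4, 2, 6]] = 120 ≠ 0, so this unfolding has rank ≥ 3; CP rank is at least every unfolding rank, so rank(T) ≥ 3. (Flattening ranks never certify an upper bound on CP rank; for that we must actually write T with 3 rank-1 terms.)
Upper bound: T is a sum of 3 rank-1 terms, T = [1, 2, 0] ⊗ [2, 1, 0] ⊗ [1, -2, 2] + [1, 2, 1] ⊗ [2, -1, 1] ⊗ [-2, 0, 2] + [2, 2, -1] ⊗ [0, 1, 1] ⊗ [-1, 1, 2] (written with every a and b primitive with positive leading entry and the scale carried by c; CP decompositions are not unique, and this one is verified by expanding entrywise), so rank(T) ≤ 3.
These bounds meet, so rank(T) = 3.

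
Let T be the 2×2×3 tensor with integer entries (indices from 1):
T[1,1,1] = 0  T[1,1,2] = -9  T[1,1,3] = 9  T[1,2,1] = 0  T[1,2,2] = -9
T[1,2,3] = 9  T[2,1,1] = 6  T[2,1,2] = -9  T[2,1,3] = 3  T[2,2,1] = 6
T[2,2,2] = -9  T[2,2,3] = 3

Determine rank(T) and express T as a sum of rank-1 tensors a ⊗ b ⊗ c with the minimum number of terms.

Lower bound: the mode-3 unfolding of T (rows indexed by k, columns by (i,j) = (1,1), (1,2), (2,1), (2,2)) is [[0, 0, 6, 6], [-9, -9, -9, -9], [9, 9, 3, 3]].
There the 2×2 minor on rows k ∈ {1, 2}, columns (i,j) ∈ {(1,1), (2,1)} is det [[0, 6], [-9, -9]] = 54 ≠ 0, so this unfolding has rank ≥ 2; CP rank is at least every unfolding rank, so rank(T) ≥ 2. (Unfolding ranks only ever bound the CP rank from below — rank(T) can be strictly larger than all of them — so the matching upper bound has to come from an explicit 2-term decomposition.)
Upper bound — finding two terms. Every mode-2 slice of T is a multiple of one matrix: T[:,j,:] = b[j]·M with b = [1, 1] and M = [[0, -9, 9], [6, -9, 3]] (rows indexed by i, columns by k). So it suffices to write M as a sum of two rank-1 matrices.
Splitting M by its rows (i = 1, 2), M = [1, 0][0, -9, 9]ᵀ + [0, 1][6, -9, 3]ᵀ.
Hence T = [1, 0] ⊗ [1, 1] ⊗ [0, -9, 9] + [0, 1] ⊗ [1, 1] ⊗ [6, -9, 3], so rank(T) ≤ 2.
These bounds meet, so rank(T) = 2.

rank(T) = 2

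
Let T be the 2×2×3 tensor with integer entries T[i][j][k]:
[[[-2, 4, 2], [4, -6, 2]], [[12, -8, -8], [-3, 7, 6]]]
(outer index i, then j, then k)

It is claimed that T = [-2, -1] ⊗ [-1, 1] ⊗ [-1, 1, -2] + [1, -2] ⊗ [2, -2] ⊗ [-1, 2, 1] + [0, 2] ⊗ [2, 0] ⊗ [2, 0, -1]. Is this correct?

Reconstruct entry (0,0,0) from the claimed factors: Σₗ aₗ[0]bₗ[0]cₗ[0] = (-2)·(-1)·(-1) + (1)·(2)·(-1) + (0)·(2)·(2) = -4, but T[0,0,0] = -2. The claim is false.

No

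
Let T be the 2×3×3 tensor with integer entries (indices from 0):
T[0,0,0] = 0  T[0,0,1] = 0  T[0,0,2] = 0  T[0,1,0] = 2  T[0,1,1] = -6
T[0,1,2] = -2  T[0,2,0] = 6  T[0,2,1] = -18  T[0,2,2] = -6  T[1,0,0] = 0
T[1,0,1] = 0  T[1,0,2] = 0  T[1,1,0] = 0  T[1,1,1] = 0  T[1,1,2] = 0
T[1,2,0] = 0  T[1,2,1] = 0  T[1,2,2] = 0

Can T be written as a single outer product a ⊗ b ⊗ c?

If T = a ⊗ b ⊗ c then every fibre of T is a multiple of the corresponding factor, so read the factors off the fibres through the nonzero entry T[0,1,0] = 2.
The mode-1 fibre T[:,1,0] = [2, 0] gives a = (1, 0) (primitive direction); the mode-2 fibre T[0,:,0] = [0, 2, 6] gives b = (0, 1, 3); then c[k] = T[0,1,k] / (a[0]·b[1]) = [2, -6, -2] / 1 = (2, -6, -2).
Expanding (1, 0) ⊗ (0, 1, 3) ⊗ (2, -6, -2) reproduces all 18 entries of T, so T = (1, 0) ⊗ (0, 1, 3) ⊗ (2, -6, -2) and rank(T) ≤ 1.
Equivalently every frontal slice T[:,:,k] is c[k] times the rank-1 matrix (1, 0) ⊗ (0, 1, 3). So T has rank 1 (it is nonzero).

Yes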